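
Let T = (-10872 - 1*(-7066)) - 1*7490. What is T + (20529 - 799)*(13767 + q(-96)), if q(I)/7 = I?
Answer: 258353054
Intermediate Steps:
q(I) = 7*I
T = -11296 (T = (-10872 + 7066) - 7490 = -3806 - 7490 = -11296)
T + (20529 - 799)*(13767 + q(-96)) = -11296 + (20529 - 799)*(13767 + 7*(-96)) = -11296 + 19730*(13767 - 672) = -11296 + 19730*13095 = -11296 + 258364350 = 258353054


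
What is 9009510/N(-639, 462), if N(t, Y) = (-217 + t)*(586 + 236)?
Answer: -1501585/117272 ≈ -12.804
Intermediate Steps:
N(t, Y) = -178374 + 822*t (N(t, Y) = (-217 + t)*822 = -178374 + 822*t)
9009510/N(-639, 462) = 9009510/(-178374 + 822*(-639)) = 9009510/(-178374 - 525258) = 9009510/(-703632) = 9009510*(-1/703632) = -1501585/117272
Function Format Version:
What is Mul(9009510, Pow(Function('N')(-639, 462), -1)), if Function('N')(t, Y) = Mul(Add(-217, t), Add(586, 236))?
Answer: Rational(-1501585, 117272) ≈ -12.804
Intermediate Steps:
Function('N')(t, Y) = Add(-178374, Mul(822, t)) (Function('N')(t, Y) = Mul(Add(-217, t), 822) = Add(-178374, Mul(822, t)))
Mul(9009510, Pow(Function('N')(-639, 462), -1)) = Mul(9009510, Pow(Add(-178374, Mul(822, -639)), -1)) = Mul(9009510, Pow(Add(-178374, -525258), -1)) = Mul(9009510, Pow(-703632, -1)) = Mul(9009510, Rational(-1, 703632)) = Rational(-1501585, 117272)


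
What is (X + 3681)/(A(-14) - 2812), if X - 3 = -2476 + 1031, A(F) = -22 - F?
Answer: -2239/2820 ≈ -0.79397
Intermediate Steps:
X = -1442 (X = 3 + (-2476 + 1031) = 3 - 1445 = -1442)
(X + 3681)/(A(-14) - 2812) = (-1442 + 3681)/((-22 - 1*(-14)) - 2812) = 2239/((-22 + 14) - 2812) = 2239/(-8 - 2812) = 2239/(-2820) = 2239*(-1/2820) = -2239/2820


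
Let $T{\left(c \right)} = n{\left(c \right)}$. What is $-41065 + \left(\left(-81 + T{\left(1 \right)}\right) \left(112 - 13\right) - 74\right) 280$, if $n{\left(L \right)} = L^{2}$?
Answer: $-2279385$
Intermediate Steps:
$T{\left(c \right)} = c^{2}$
$-41065 + \left(\left(-81 + T{\left(1 \right)}\right) \left(112 - 13\right) - 74\right) 280 = -41065 + \left(\left(-81 + 1^{2}\right) \left(112 - 13\right) - 74\right) 280 = -41065 + \left(\left(-81 + 1\right) 99 - 74\right) 280 = -41065 + \left(\left(-80\right) 99 - 74\right) 280 = -41065 + \left(-7920 - 74\right) 280 = -41065 - 2238320 = -2279385$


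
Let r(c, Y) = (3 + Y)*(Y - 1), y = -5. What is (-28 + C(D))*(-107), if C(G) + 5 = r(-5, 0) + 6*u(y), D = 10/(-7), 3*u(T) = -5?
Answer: 4922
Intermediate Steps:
u(T) = -5/3 (u(T) = (⅓)*(-5) = -5/3)
r(c, Y) = (-1 + Y)*(3 + Y) (r(c, Y) = (3 + Y)*(-1 + Y) = (-1 + Y)*(3 + Y))
D = -10/7 (D = 10*(-⅐) = -10/7 ≈ -1.4286)
C(G) = -18 (C(G) = -5 + ((-3 + 0² + 2*0) + 6*(-5/3)) = -5 + ((-3 + 0 + 0) - 10) = -5 + (-3 - 10) = -5 - 13 = -18)
(-28 + C(D))*(-107) = (-28 - 18)*(-107) = -46*(-107) = 4922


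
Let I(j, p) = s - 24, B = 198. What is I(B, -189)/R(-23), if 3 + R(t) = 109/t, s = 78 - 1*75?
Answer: 483/178 ≈ 2.7135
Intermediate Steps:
s = 3 (s = 78 - 75 = 3)
I(j, p) = -21 (I(j, p) = 3 - 24 = -21)
R(t) = -3 + 109/t
I(B, -189)/R(-23) = -21/(-3 + 109/(-23)) = -21/(-3 + 109*(-1/23)) = -21/(-3 - 109/23) = -21/(-178/23) = -21*(-23/178) = 483/178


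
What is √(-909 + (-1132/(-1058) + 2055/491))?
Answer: 5*I*√4610249410/11293 ≈ 30.062*I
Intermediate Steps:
√(-909 + (-1132/(-1058) + 2055/491)) = √(-909 + (-1132*(-1/1058) + 2055*(1/491))) = √(-909 + (566/529 + 2055/491)) = √(-909 + 1365001/259739) = √(-234737750/259739) = 5*I*√4610249410/11293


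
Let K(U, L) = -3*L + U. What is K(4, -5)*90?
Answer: 1710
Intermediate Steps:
K(U, L) = U - 3*L
K(4, -5)*90 = (4 - 3*(-5))*90 = (4 + 15)*90 = 19*90 = 1710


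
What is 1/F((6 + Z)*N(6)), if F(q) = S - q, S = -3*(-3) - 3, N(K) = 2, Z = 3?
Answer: -1/12 ≈ -0.083333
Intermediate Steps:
S = 6 (S = 9 - 3 = 6)
F(q) = 6 - q
1/F((6 + Z)*N(6)) = 1/(6 - (6 + 3)*2) = 1/(6 - 9*2) = 1/(6 - 1*18) = 1/(6 - 18) = 1/(-12) = -1/12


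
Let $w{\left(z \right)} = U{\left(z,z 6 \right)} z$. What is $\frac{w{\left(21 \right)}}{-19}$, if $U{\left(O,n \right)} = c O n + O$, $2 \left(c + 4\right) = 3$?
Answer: $\frac{138474}{19} \approx 7288.1$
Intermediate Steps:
$c = - \frac{5}{2}$ ($c = -4 + \frac{1}{2} \cdot 3 = -4 + \frac{3}{2} = - \frac{5}{2} \approx -2.5$)
$U{\left(O,n \right)} = O - \frac{5 O n}{2}$ ($U{\left(O,n \right)} = - \frac{5 O}{2} n + O = - \frac{5 O n}{2} + O = O - \frac{5 O n}{2}$)
$w{\left(z \right)} = \frac{z^{2} \left(2 - 30 z\right)}{2}$ ($w{\left(z \right)} = \frac{z \left(2 - 5 z 6\right)}{2} z = \frac{z \left(2 - 5 \cdot 6 z\right)}{2} z = \frac{z \left(2 - 30 z\right)}{2} z = \frac{z^{2} \left(2 - 30 z\right)}{2}$)
$\frac{w{\left(21 \right)}}{-19} = \frac{21^{2} \left(1 - 315\right)}{-19} = 441 \left(1 - 315\right) \left(- \frac{1}{19}\right) = 441 \left(-314\right) \left(- \frac{1}{19}\right) = \left(-138474\right) \left(- \frac{1}{19}\right) = \frac{138474}{19}$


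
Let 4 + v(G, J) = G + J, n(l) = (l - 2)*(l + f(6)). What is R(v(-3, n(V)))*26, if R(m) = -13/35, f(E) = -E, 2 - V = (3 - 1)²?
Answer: -338/35 ≈ -9.6571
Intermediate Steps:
V = -2 (V = 2 - (3 - 1)² = 2 - 1*2² = 2 - 1*4 = 2 - 4 = -2)
n(l) = (-6 + l)*(-2 + l) (n(l) = (l - 2)*(l - 1*6) = (-2 + l)*(l - 6) = (-2 + l)*(-6 + l) = (-6 + l)*(-2 + l))
v(G, J) = -4 + G + J (v(G, J) = -4 + (G + J) = -4 + G + J)
R(m) = -13/35 (R(m) = -13*1/35 = -13/35)
R(v(-3, n(V)))*26 = -13/35*26 = -338/35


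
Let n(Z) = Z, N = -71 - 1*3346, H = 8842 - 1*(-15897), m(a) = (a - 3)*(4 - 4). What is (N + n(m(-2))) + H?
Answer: 21322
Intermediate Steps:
m(a) = 0 (m(a) = (-3 + a)*0 = 0)
H = 24739 (H = 8842 + 15897 = 24739)
N = -3417 (N = -71 - 3346 = -3417)
(N + n(m(-2))) + H = (-3417 + 0) + 24739 = -3417 + 24739 = 21322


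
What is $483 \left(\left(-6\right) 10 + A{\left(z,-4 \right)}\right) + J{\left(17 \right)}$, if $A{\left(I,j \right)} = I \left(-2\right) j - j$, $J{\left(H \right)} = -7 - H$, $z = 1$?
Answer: $-23208$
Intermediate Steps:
$A{\left(I,j \right)} = - j - 2 I j$ ($A{\left(I,j \right)} = - 2 I j - j = - j - 2 I j$)
$483 \left(\left(-6\right) 10 + A{\left(z,-4 \right)}\right) + J{\left(17 \right)} = 483 \left(\left(-6\right) 10 - - 4 \left(1 + 2 \cdot 1\right)\right) - 24 = 483 \left(-60 - - 4 \left(1 + 2\right)\right) - 24 = 483 \left(-60 - \left(-4\right) 3\right) - 24 = 483 \left(-60 + 12\right) - 24 = 483 \left(-48\right) - 24 = -23184 - 24 = -23208$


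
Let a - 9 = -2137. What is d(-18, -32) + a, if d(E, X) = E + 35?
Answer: -2111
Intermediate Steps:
d(E, X) = 35 + E
a = -2128 (a = 9 - 2137 = -2128)
d(-18, -32) + a = (35 - 18) - 2128 = 17 - 2128 = -2111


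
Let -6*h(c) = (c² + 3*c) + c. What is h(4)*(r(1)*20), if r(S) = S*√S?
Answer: -320/3 ≈ -106.67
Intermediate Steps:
r(S) = S^(3/2)
h(c) = -2*c/3 - c²/6 (h(c) = -((c² + 3*c) + c)/6 = -(c² + 4*c)/6 = -2*c/3 - c²/6)
h(4)*(r(1)*20) = (-⅙*4*(4 + 4))*(1^(3/2)*20) = (-⅙*4*8)*(1*20) = -16/3*20 = -320/3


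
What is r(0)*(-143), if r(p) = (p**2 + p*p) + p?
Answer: 0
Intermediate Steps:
r(p) = p + 2*p**2 (r(p) = (p**2 + p**2) + p = 2*p**2 + p = p + 2*p**2)
r(0)*(-143) = (0*(1 + 2*0))*(-143) = (0*(1 + 0))*(-143) = (0*1)*(-143) = 0*(-143) = 0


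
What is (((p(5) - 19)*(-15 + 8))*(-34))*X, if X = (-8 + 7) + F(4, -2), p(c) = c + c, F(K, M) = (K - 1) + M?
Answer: 0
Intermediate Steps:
F(K, M) = -1 + K + M (F(K, M) = (-1 + K) + M = -1 + K + M)
p(c) = 2*c
X = 0 (X = (-8 + 7) + (-1 + 4 - 2) = -1 + 1 = 0)
(((p(5) - 19)*(-15 + 8))*(-34))*X = (((2*5 - 19)*(-15 + 8))*(-34))*0 = (((10 - 19)*(-7))*(-34))*0 = (-9*(-7)*(-34))*0 = (63*(-34))*0 = -2142*0 = 0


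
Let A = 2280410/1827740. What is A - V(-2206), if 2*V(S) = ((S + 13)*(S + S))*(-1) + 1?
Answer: 442108258673/91387 ≈ 4.8378e+6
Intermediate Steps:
A = 228041/182774 (A = 2280410*(1/1827740) = 228041/182774 ≈ 1.2477)
V(S) = ½ - S*(13 + S) (V(S) = (((S + 13)*(S + S))*(-1) + 1)/2 = (((13 + S)*(2*S))*(-1) + 1)/2 = ((2*S*(13 + S))*(-1) + 1)/2 = (-2*S*(13 + S) + 1)/2 = (1 - 2*S*(13 + S))/2 = ½ - S*(13 + S))
A - V(-2206) = 228041/182774 - (½ - 1*(-2206)² - 13*(-2206)) = 228041/182774 - (½ - 1*4866436 + 28678) = 228041/182774 - (½ - 4866436 + 28678) = 228041/182774 - 1*(-9675515/2) = 228041/182774 + 9675515/2 = 442108258673/91387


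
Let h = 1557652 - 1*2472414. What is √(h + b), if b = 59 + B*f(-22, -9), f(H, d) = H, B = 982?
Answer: I*√936307 ≈ 967.63*I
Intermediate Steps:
h = -914762 (h = 1557652 - 2472414 = -914762)
b = -21545 (b = 59 + 982*(-22) = 59 - 21604 = -21545)
√(h + b) = √(-914762 - 21545) = √(-936307) = I*√936307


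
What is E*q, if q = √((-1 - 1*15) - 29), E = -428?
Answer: -1284*I*√5 ≈ -2871.1*I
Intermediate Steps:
q = 3*I*√5 (q = √((-1 - 15) - 29) = √(-16 - 29) = √(-45) = 3*I*√5 ≈ 6.7082*I)
E*q = -1284*I*√5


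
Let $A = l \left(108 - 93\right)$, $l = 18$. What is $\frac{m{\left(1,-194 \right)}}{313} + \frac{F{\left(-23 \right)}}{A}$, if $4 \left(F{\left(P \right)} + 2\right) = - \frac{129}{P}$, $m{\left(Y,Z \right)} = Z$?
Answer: $- \frac{967235}{1554984} \approx -0.62202$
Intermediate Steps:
$F{\left(P \right)} = -2 - \frac{129}{4 P}$ ($F{\left(P \right)} = -2 + \frac{\left(-129\right) \frac{1}{P}}{4} = -2 - \frac{129}{4 P}$)
$A = 270$ ($A = 18 \left(108 - 93\right) = 18 \cdot 15 = 270$)
$\frac{m{\left(1,-194 \right)}}{313} + \frac{F{\left(-23 \right)}}{A} = - \frac{194}{313} + \frac{-2 - \frac{129}{4 \left(-23\right)}}{270} = \left(-194\right) \frac{1}{313} + \left(-2 - - \frac{129}{92}\right) \frac{1}{270} = - \frac{194}{313} + \left(-2 + \frac{129}{92}\right) \frac{1}{270} = - \frac{194}{313} - \frac{11}{4968} = - \frac{967235}{1554984}$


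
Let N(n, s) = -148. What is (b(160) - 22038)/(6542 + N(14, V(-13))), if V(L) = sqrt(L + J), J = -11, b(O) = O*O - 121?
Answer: 3441/6394 ≈ 0.53816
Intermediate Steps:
b(O) = -121 + O**2 (b(O) = O**2 - 121 = -121 + O**2)
V(L) = sqrt(-11 + L) (V(L) = sqrt(L - 11) = sqrt(-11 + L))
(b(160) - 22038)/(6542 + N(14, V(-13))) = ((-121 + 160**2) - 22038)/(6542 - 148) = ((-121 + 25600) - 22038)/6394 = (25479 - 22038)*(1/6394) = 3441*(1/6394) = 3441/6394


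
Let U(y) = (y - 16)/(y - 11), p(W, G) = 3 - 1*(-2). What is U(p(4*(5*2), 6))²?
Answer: 121/36 ≈ 3.3611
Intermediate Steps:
p(W, G) = 5 (p(W, G) = 3 + 2 = 5)
U(y) = (-16 + y)/(-11 + y)
U(p(4*(5*2), 6))² = ((-16 + 5)/(-11 + 5))² = (-11/(-6))² = (-⅙*(-11))² = (11/6)² = 121/36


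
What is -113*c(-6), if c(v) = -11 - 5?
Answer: 1808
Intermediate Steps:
c(v) = -16
-113*c(-6) = -113*(-16) = 1808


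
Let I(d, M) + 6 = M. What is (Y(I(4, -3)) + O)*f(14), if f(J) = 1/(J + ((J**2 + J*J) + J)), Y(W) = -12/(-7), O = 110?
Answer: 391/1470 ≈ 0.26599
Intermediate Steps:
I(d, M) = -6 + M
Y(W) = 12/7 (Y(W) = -12*(-1/7) = 12/7)
f(J) = 1/(2*J + 2*J**2) (f(J) = 1/(J + ((J**2 + J**2) + J)) = 1/(J + (2*J**2 + J)) = 1/(J + (J + 2*J**2)) = 1/(2*J + 2*J**2))
(Y(I(4, -3)) + O)*f(14) = (12/7 + 110)*((1/2)/(14*(1 + 14))) = 782*((1/2)*(1/14)/15)/7 = 782*((1/2)*(1/14)*(1/15))/7 = (782/7)*(1/420) = 391/1470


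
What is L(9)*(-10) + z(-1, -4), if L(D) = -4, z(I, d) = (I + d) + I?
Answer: 34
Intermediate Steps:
z(I, d) = d + 2*I
L(9)*(-10) + z(-1, -4) = -4*(-10) + (-4 + 2*(-1)) = 40 + (-4 - 2) = 40 - 6 = 34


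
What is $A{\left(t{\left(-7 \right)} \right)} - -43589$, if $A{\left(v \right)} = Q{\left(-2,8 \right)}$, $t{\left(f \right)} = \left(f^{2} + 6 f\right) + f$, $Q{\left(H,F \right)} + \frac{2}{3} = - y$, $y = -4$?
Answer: $\frac{130777}{3} \approx 43592.0$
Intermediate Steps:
$Q{\left(H,F \right)} = \frac{10}{3}$ ($Q{\left(H,F \right)} = - \frac{2}{3} - -4 = - \frac{2}{3} + 4 = \frac{10}{3}$)
$t{\left(f \right)} = f^{2} + 7 f$
$A{\left(v \right)} = \frac{10}{3}$
$A{\left(t{\left(-7 \right)} \right)} - -43589 = \frac{10}{3} - -43589 = \frac{10}{3} + 43589 = \frac{130777}{3}$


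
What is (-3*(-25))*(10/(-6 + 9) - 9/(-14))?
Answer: 4175/14 ≈ 298.21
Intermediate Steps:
(-3*(-25))*(10/(-6 + 9) - 9/(-14)) = 75*(10/3 - 9*(-1/14)) = 75*(10*(⅓) + 9/14) = 75*(10/3 + 9/14) = 75*(167/42) = 4175/14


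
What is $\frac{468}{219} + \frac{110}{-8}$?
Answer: $- \frac{3391}{292} \approx -11.613$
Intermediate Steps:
$\frac{468}{219} + \frac{110}{-8} = 468 \cdot \frac{1}{219} + 110 \left(- \frac{1}{8}\right) = \frac{156}{73} - \frac{55}{4} = - \frac{3391}{292}$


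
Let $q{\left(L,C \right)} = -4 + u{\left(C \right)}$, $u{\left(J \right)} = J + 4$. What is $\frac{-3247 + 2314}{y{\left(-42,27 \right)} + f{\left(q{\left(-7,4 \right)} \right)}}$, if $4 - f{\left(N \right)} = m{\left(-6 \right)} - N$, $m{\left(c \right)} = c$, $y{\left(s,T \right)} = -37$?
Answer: $\frac{933}{23} \approx 40.565$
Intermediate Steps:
$u{\left(J \right)} = 4 + J$
$q{\left(L,C \right)} = C$ ($q{\left(L,C \right)} = -4 + \left(4 + C\right) = C$)
$f{\left(N \right)} = 10 + N$ ($f{\left(N \right)} = 4 - \left(-6 - N\right) = 4 + \left(6 + N\right) = 10 + N$)
$\frac{-3247 + 2314}{y{\left(-42,27 \right)} + f{\left(q{\left(-7,4 \right)} \right)}} = \frac{-3247 + 2314}{-37 + \left(10 + 4\right)} = - \frac{933}{-37 + 14} = - \frac{933}{-23} = \left(-933\right) \left(- \frac{1}{23}\right) = \frac{933}{23}$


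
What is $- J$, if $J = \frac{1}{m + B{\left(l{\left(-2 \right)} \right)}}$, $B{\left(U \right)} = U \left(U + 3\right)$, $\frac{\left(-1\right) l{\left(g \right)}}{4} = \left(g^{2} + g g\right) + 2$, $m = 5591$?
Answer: $- \frac{1}{7071} \approx -0.00014142$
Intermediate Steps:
$l{\left(g \right)} = -8 - 8 g^{2}$ ($l{\left(g \right)} = - 4 \left(\left(g^{2} + g g\right) + 2\right) = - 4 \left(\left(g^{2} + g^{2}\right) + 2\right) = - 4 \left(2 g^{2} + 2\right) = - 4 \left(2 + 2 g^{2}\right) = -8 - 8 g^{2}$)
$B{\left(U \right)} = U \left(3 + U\right)$
$J = \frac{1}{7071}$ ($J = \frac{1}{5591 + \left(-8 - 8 \left(-2\right)^{2}\right) \left(3 - \left(8 + 8 \left(-2\right)^{2}\right)\right)} = \frac{1}{5591 + \left(-8 - 32\right) \left(3 - 40\right)} = \frac{1}{5591 - 40 \left(3 - 40\right)} = \frac{1}{5591 - -1480} = \frac{1}{5591 + 1480} = \frac{1}{7071} \approx 0.00014142$)
$- J = \left(-1\right) \frac{1}{7071} = - \frac{1}{7071}$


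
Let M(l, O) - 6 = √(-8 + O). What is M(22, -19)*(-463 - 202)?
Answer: -3990 - 1995*I*√3 ≈ -3990.0 - 3455.4*I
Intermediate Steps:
M(l, O) = 6 + √(-8 + O)
M(22, -19)*(-463 - 202) = (6 + √(-8 - 19))*(-463 - 202) = (6 + √(-27))*(-665) = (6 + 3*I*√3)*(-665) = -3990 - 1995*I*√3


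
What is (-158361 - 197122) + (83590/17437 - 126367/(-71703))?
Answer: -444446940546764/1250285211 ≈ -3.5548e+5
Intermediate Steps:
(-158361 - 197122) + (83590/17437 - 126367/(-71703)) = -355483 + (83590*(1/17437) - 126367*(-1/71703)) = -355483 + (83590/17437 + 126367/71703) = -355483 + 8197115149/1250285211 = -444446940546764/1250285211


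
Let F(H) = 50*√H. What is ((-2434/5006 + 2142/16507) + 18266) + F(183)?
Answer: 44393057529/2430413 + 50*√183 ≈ 18942.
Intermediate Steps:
((-2434/5006 + 2142/16507) + 18266) + F(183) = ((-2434/5006 + 2142/16507) + 18266) + 50*√183 = ((-2434*1/5006 + 2142*(1/16507)) + 18266) + 50*√183 = ((-1217/2503 + 126/971) + 18266) + 50*√183 = (-866329/2430413 + 18266) + 50*√183 = 44393057529/2430413 + 50*√183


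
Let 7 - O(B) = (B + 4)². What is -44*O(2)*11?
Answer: 14036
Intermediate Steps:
O(B) = 7 - (4 + B)² (O(B) = 7 - (B + 4)² = 7 - (4 + B)²)
-44*O(2)*11 = -44*(7 - (4 + 2)²)*11 = -44*(7 - 1*6²)*11 = -44*(7 - 1*36)*11 = -44*(7 - 36)*11 = -44*(-29)*11 = 1276*11 = 14036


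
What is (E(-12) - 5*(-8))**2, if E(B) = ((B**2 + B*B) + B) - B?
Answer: 107584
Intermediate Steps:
E(B) = 2*B**2 (E(B) = ((B**2 + B**2) + B) - B = (2*B**2 + B) - B = (B + 2*B**2) - B = 2*B**2)
(E(-12) - 5*(-8))**2 = (2*(-12)**2 - 5*(-8))**2 = (2*144 + 40)**2 = (288 + 40)**2 = 328**2 = 107584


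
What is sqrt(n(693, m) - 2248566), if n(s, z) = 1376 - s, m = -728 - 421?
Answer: I*sqrt(2247883) ≈ 1499.3*I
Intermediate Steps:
m = -1149
sqrt(n(693, m) - 2248566) = sqrt((1376 - 1*693) - 2248566) = sqrt((1376 - 693) - 2248566) = sqrt(683 - 2248566) = sqrt(-2247883) = I*sqrt(2247883)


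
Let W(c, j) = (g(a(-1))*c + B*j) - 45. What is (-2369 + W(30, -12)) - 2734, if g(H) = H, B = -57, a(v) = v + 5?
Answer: -4344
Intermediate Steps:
a(v) = 5 + v
W(c, j) = -45 - 57*j + 4*c (W(c, j) = ((5 - 1)*c - 57*j) - 45 = (4*c - 57*j) - 45 = (-57*j + 4*c) - 45 = -45 - 57*j + 4*c)
(-2369 + W(30, -12)) - 2734 = (-2369 + (-45 - 57*(-12) + 4*30)) - 2734 = (-2369 + (-45 + 684 + 120)) - 2734 = (-2369 + 759) - 2734 = -1610 - 2734 = -4344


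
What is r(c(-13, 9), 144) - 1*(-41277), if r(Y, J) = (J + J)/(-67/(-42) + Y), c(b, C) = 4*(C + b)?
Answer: 24960489/605 ≈ 41257.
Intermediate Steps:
c(b, C) = 4*C + 4*b
r(Y, J) = 2*J/(67/42 + Y) (r(Y, J) = (2*J)/(-67*(-1/42) + Y) = (2*J)/(67/42 + Y) = 2*J/(67/42 + Y))
r(c(-13, 9), 144) - 1*(-41277) = 84*144/(67 + 42*(4*9 + 4*(-13))) - 1*(-41277) = 84*144/(67 + 42*(36 - 52)) + 41277 = 84*144/(67 + 42*(-16)) + 41277 = 84*144/(67 - 672) + 41277 = 84*144/(-605) + 41277 = 84*144*(-1/605) + 41277 = -12096/605 + 41277 = 24960489/605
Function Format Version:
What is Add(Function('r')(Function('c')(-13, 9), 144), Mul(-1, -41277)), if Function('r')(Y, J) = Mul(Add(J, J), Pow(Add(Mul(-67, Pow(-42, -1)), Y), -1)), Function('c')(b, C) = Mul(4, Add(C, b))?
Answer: Rational(24960489, 605) ≈ 41257.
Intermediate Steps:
Function('c')(b, C) = Add(Mul(4, C), Mul(4, b))
Function('r')(Y, J) = Mul(2, J, Pow(Add(Rational(67, 42), Y), -1)) (Function('r')(Y, J) = Mul(Mul(2, J), Pow(Add(Mul(-67, Rational(-1, 42)), Y), -1)) = Mul(Mul(2, J), Pow(Add(Rational(67, 42), Y), -1)) = Mul(2, J, Pow(Add(Rational(67, 42), Y), -1)))
Add(Function('r')(Function('c')(-13, 9), 144), Mul(-1, -41277)) = Add(Mul(84, 144, Pow(Add(67, Mul(42, Add(Mul(4, 9), Mul(4, -13)))), -1)), Mul(-1, -41277)) = Add(Mul(84, 144, Pow(Add(67, Mul(42, Add(36, -52))), -1)), 41277) = Add(Mul(84, 144, Pow(Add(67, Mul(42, -16)), -1)), 41277) = Add(Mul(84, 144, Pow(Add(67, -672), -1)), 41277) = Add(Mul(84, 144, Pow(-605, -1)), 41277) = Add(Mul(84, 144, Rational(-1, 605)), 41277) = Add(Rational(-12096, 605), 41277) = Rational(24960489, 605)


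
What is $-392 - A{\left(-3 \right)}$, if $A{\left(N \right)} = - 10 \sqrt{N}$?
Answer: $-392 + 10 i \sqrt{3} \approx -392.0 + 17.32 i$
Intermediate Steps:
$-392 - A{\left(-3 \right)} = -392 - - 10 \sqrt{-3} = -392 - - 10 i \sqrt{3} = -392 + 10 i \sqrt{3}$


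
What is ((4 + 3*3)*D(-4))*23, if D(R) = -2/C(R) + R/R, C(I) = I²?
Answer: 2093/8 ≈ 261.63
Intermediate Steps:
D(R) = 1 - 2/R² (D(R) = -2/R² + R/R = -2/R² + 1 = 1 - 2/R²)
((4 + 3*3)*D(-4))*23 = ((4 + 3*3)*(1 - 2/(-4)²))*23 = ((4 + 9)*(1 - 2*1/16))*23 = (13*(1 - ⅛))*23 = (13*(7/8))*23 = (91/8)*23 = 2093/8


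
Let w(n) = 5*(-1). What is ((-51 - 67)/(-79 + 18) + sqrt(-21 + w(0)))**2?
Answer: -82822/3721 + 236*I*sqrt(26)/61 ≈ -22.258 + 19.727*I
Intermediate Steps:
w(n) = -5
((-51 - 67)/(-79 + 18) + sqrt(-21 + w(0)))**2 = ((-51 - 67)/(-79 + 18) + sqrt(-21 - 5))**2 = (-118/(-61) + sqrt(-26))**2 = (-118*(-1/61) + I*sqrt(26))**2 = (118/61 + I*sqrt(26))**2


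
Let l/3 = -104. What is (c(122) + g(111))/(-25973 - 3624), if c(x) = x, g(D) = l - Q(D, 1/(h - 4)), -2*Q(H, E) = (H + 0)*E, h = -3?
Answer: 163/24374 ≈ 0.0066875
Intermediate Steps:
l = -312 (l = 3*(-104) = -312)
Q(H, E) = -E*H/2 (Q(H, E) = -(H + 0)*E/2 = -H*E/2 = -E*H/2)
g(D) = -312 - D/14 (g(D) = -312 - (-1)*D/(2*(-3 - 4)) = -312 - (-1)*D/(2*(-7)) = -312 - (-1)*(-1)*D/(2*7) = -312 - D/14)
(c(122) + g(111))/(-25973 - 3624) = (122 + (-312 - 1/14*111))/(-25973 - 3624) = (122 + (-312 - 111/14))/(-29597) = (122 - 4479/14)*(-1/29597) = -2771/14*(-1/29597) = 163/24374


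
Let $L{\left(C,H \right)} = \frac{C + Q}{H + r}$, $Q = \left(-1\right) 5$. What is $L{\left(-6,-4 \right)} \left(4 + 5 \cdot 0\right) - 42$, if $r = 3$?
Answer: $2$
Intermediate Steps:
$Q = -5$
$L{\left(C,H \right)} = \frac{-5 + C}{3 + H}$ ($L{\left(C,H \right)} = \frac{C - 5}{H + 3} = \frac{-5 + C}{3 + H}$)
$L{\left(-6,-4 \right)} \left(4 + 5 \cdot 0\right) - 42 = \frac{-5 - 6}{3 - 4} \left(4 + 5 \cdot 0\right) - 42 = \frac{1}{-1} \left(-11\right) \left(4 + 0\right) - 42 = \left(-1\right) \left(-11\right) 4 - 42 = 11 \cdot 4 - 42 = 44 - 42 = 2$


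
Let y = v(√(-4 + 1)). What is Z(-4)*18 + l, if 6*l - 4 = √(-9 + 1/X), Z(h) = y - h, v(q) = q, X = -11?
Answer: 218/3 + 18*I*√3 + 5*I*√11/33 ≈ 72.667 + 31.679*I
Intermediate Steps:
y = I*√3 (y = √(-4 + 1) = √(-3) = I*√3 ≈ 1.732*I)
Z(h) = -h + I*√3 (Z(h) = I*√3 - h = -h + I*√3)
l = ⅔ + 5*I*√11/33 (l = ⅔ + √(-9 + 1/(-11))/6 = ⅔ + √(-9 - 1/11)/6 = ⅔ + √(-100/11)/6 = ⅔ + (10*I*√11/11)/6 = ⅔ + 5*I*√11/33 ≈ 0.66667 + 0.50252*I)
Z(-4)*18 + l = (-1*(-4) + I*√3)*18 + (⅔ + 5*I*√11/33) = (4 + I*√3)*18 + (⅔ + 5*I*√11/33) = (72 + 18*I*√3) + (⅔ + 5*I*√11/33) = 218/3 + 18*I*√3 + 5*I*√11/33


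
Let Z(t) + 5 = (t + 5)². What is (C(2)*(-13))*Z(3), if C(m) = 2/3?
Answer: -1534/3 ≈ -511.33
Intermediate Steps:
Z(t) = -5 + (5 + t)² (Z(t) = -5 + (t + 5)² = -5 + (5 + t)²)
C(m) = ⅔ (C(m) = 2*(⅓) = ⅔)
(C(2)*(-13))*Z(3) = ((⅔)*(-13))*(-5 + (5 + 3)²) = -26*(-5 + 8²)/3 = -26*(-5 + 64)/3 = -26/3*59 = -1534/3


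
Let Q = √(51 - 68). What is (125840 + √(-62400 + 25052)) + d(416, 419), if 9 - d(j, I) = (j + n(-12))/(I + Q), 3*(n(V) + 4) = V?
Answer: (-52730323*I + 838*√9337 + 125849*√17 + 2*I*√158729)/(√17 - 419*I) ≈ 1.2585e+5 + 193.27*I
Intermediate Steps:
n(V) = -4 + V/3
Q = I*√17 (Q = √(-17) = I*√17 ≈ 4.1231*I)
d(j, I) = 9 - (-8 + j)/(I + I*√17) (d(j, I) = 9 - (j + (-4 + (⅓)*(-12)))/(I + I*√17) = 9 - (j + (-4 - 4))/(I + I*√17) = 9 - (j - 8)/(I + I*√17) = 9 - (-8 + j)/(I + I*√17))
(125840 + √(-62400 + 25052)) + d(416, 419) = (125840 + √(-62400 + 25052)) + (8 - 1*416 + 9*419 + 9*I*√17)/(419 + I*√17) = (125840 + √(-37348)) + (8 - 416 + 3771 + 9*I*√17)/(419 + I*√17) = (125840 + 2*I*√9337) + (3363 + 9*I*√17)/(419 + I*√17) = 125840 + (3363 + 9*I*√17)/(419 + I*√17) + 2*I*√9337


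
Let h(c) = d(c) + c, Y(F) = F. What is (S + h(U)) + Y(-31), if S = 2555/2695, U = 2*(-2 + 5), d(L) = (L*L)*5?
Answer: 12008/77 ≈ 155.95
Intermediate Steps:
d(L) = 5*L² (d(L) = L²*5 = 5*L²)
U = 6 (U = 2*3 = 6)
S = 73/77 (S = 2555*(1/2695) = 73/77 ≈ 0.94805)
h(c) = c + 5*c² (h(c) = 5*c² + c = c + 5*c²)
(S + h(U)) + Y(-31) = (73/77 + 6*(1 + 5*6)) - 31 = (73/77 + 6*(1 + 30)) - 31 = (73/77 + 6*31) - 31 = (73/77 + 186) - 31 = 14395/77 - 31 = 12008/77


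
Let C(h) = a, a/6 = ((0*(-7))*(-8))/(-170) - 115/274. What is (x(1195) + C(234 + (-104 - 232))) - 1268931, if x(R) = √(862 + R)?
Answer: -173843892/137 + 11*√17 ≈ -1.2689e+6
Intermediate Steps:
a = -345/137 (a = 6*(((0*(-7))*(-8))/(-170) - 115/274) = 6*((0*(-8))*(-1/170) - 115*1/274) = 6*(0*(-1/170) - 115/274) = 6*(0 - 115/274) = 6*(-115/274) = -345/137 ≈ -2.5182)
C(h) = -345/137
(x(1195) + C(234 + (-104 - 232))) - 1268931 = (√(862 + 1195) - 345/137) - 1268931 = (√2057 - 345/137) - 1268931 = (11*√17 - 345/137) - 1268931 = (-345/137 + 11*√17) - 1268931 = -173843892/137 + 11*√17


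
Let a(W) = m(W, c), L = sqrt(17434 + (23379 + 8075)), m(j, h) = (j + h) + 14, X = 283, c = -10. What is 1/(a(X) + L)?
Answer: 41/4783 - 6*sqrt(1358)/33481 ≈ 0.0019681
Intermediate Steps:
m(j, h) = 14 + h + j (m(j, h) = (h + j) + 14 = 14 + h + j)
L = 6*sqrt(1358) (L = sqrt(17434 + 31454) = sqrt(48888) = 6*sqrt(1358) ≈ 221.11)
a(W) = 4 + W (a(W) = 14 - 10 + W = 4 + W)
1/(a(X) + L) = 1/((4 + 283) + 6*sqrt(1358)) = 1/(287 + 6*sqrt(1358))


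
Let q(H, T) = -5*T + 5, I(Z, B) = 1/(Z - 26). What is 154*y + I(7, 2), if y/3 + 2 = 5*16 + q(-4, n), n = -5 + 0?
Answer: 948023/19 ≈ 49896.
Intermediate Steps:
I(Z, B) = 1/(-26 + Z)
n = -5
q(H, T) = 5 - 5*T
y = 324 (y = -6 + 3*(5*16 + (5 - 5*(-5))) = -6 + 3*(80 + (5 + 25)) = -6 + 3*(80 + 30) = -6 + 3*110 = -6 + 330 = 324)
154*y + I(7, 2) = 154*324 + 1/(-26 + 7) = 49896 + 1/(-19) = 49896 - 1/19 = 948023/19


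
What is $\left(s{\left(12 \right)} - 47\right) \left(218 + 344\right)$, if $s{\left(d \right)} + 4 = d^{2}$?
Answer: $52266$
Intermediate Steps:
$s{\left(d \right)} = -4 + d^{2}$
$\left(s{\left(12 \right)} - 47\right) \left(218 + 344\right) = \left(\left(-4 + 12^{2}\right) - 47\right) \left(218 + 344\right) = \left(\left(-4 + 144\right) - 47\right) 562 = \left(140 - 47\right) 562 = 93 \cdot 562 = 52266$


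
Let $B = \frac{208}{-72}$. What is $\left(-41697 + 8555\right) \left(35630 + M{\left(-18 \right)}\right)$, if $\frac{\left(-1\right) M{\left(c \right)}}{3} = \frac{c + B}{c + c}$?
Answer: $- \frac{31881377746}{27} \approx -1.1808 \cdot 10^{9}$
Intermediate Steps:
$B = - \frac{26}{9}$ ($B = 208 \left(- \frac{1}{72}\right) = - \frac{26}{9} \approx -2.8889$)
$M{\left(c \right)} = - \frac{3 \left(- \frac{26}{9} + c\right)}{2 c}$ ($M{\left(c \right)} = - 3 \frac{c - \frac{26}{9}}{c + c} = - 3 \frac{- \frac{26}{9} + c}{2 c} = - \frac{3 \left(- \frac{26}{9} + c\right)}{2 c}$)
$\left(-41697 + 8555\right) \left(35630 + M{\left(-18 \right)}\right) = \left(-41697 + 8555\right) \left(35630 + \frac{26 - -162}{6 \left(-18\right)}\right) = - 33142 \left(35630 + \frac{1}{6} \left(- \frac{1}{18}\right) \left(26 + 162\right)\right) = - 33142 \left(35630 + \frac{1}{6} \left(- \frac{1}{18}\right) 188\right) = - 33142 \left(35630 - \frac{47}{27}\right) = \left(-33142\right) \frac{961963}{27} = - \frac{31881377746}{27}$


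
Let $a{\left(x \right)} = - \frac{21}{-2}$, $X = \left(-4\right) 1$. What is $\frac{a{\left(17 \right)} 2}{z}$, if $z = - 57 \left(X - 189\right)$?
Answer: $\frac{7}{3667} \approx 0.0019089$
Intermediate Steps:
$X = -4$
$a{\left(x \right)} = \frac{21}{2}$ ($a{\left(x \right)} = \left(-21\right) \left(- \frac{1}{2}\right) = \frac{21}{2}$)
$z = 11001$ ($z = - 57 \left(-4 - 189\right) = \left(-57\right) \left(-193\right) = 11001$)
$\frac{a{\left(17 \right)} 2}{z} = \frac{\frac{21}{2} \cdot 2}{11001} = 21 \cdot \frac{1}{11001} = \frac{7}{3667}$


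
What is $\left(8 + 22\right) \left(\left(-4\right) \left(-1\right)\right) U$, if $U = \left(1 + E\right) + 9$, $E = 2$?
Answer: $1440$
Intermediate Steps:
$U = 12$ ($U = \left(1 + 2\right) + 9 = 3 + 9 = 12$)
$\left(8 + 22\right) \left(\left(-4\right) \left(-1\right)\right) U = \left(8 + 22\right) \left(\left(-4\right) \left(-1\right)\right) 12 = 30 \cdot 4 \cdot 12 = 120 \cdot 12 = 1440$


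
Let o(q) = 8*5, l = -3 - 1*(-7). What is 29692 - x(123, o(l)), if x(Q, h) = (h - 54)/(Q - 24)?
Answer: 2939522/99 ≈ 29692.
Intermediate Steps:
l = 4 (l = -3 + 7 = 4)
o(q) = 40
x(Q, h) = (-54 + h)/(-24 + Q)
29692 - x(123, o(l)) = 29692 - (-54 + 40)/(-24 + 123) = 29692 - (-14)/99 = 29692 - 1*(-14/99) = 29692 + 14/99 = 2939522/99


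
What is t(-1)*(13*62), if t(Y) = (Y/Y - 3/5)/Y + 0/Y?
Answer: -1612/5 ≈ -322.40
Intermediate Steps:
t(Y) = 2/(5*Y) (t(Y) = (1 - 3*1/5)/Y + 0 = (1 - 3/5)/Y + 0 = 2/(5*Y) + 0 = 2/(5*Y))
t(-1)*(13*62) = ((2/5)/(-1))*(13*62) = ((2/5)*(-1))*806 = -2/5*806 = -1612/5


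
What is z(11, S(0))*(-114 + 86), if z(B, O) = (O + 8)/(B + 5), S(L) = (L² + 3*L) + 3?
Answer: -77/4 ≈ -19.250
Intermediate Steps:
S(L) = 3 + L² + 3*L
z(B, O) = (8 + O)/(5 + B)
z(11, S(0))*(-114 + 86) = ((8 + (3 + 0² + 3*0))/(5 + 11))*(-114 + 86) = ((8 + (3 + 0 + 0))/16)*(-28) = ((8 + 3)/16)*(-28) = ((1/16)*11)*(-28) = (11/16)*(-28) = -77/4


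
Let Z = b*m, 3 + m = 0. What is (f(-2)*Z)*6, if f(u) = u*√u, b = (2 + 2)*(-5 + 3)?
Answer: -288*I*√2 ≈ -407.29*I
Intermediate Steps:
m = -3 (m = -3 + 0 = -3)
b = -8 (b = 4*(-2) = -8)
f(u) = u^(3/2)
Z = 24 (Z = -8*(-3) = 24)
(f(-2)*Z)*6 = ((-2)^(3/2)*24)*6 = (-2*I*√2*24)*6 = -48*I*√2*6 = -288*I*√2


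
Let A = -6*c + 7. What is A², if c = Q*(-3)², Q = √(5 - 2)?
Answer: 8797 - 756*√3 ≈ 7487.6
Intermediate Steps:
Q = √3 ≈ 1.7320
c = 9*√3 (c = √3*(-3)² = √3*9 = 9*√3 ≈ 15.588)
A = 7 - 54*√3 (A = -54*√3 + 7 = 7 - 54*√3 ≈ -86.531)
A² = (7 - 54*√3)²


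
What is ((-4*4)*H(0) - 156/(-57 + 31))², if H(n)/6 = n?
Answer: 36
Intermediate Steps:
H(n) = 6*n
((-4*4)*H(0) - 156/(-57 + 31))² = ((-4*4)*(6*0) - 156/(-57 + 31))² = (-16*0 - 156/(-26))² = (0 - 156*(-1/26))² = (0 + 6)² = 6² = 36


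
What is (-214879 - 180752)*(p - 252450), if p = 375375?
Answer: -48632940675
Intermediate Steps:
(-214879 - 180752)*(p - 252450) = (-214879 - 180752)*(375375 - 252450) = -395631*122925 = -48632940675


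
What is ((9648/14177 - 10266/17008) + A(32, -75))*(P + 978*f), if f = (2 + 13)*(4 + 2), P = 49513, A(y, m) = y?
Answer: 531872390957831/120561208 ≈ 4.4116e+6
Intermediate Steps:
f = 90 (f = 15*6 = 90)
((9648/14177 - 10266/17008) + A(32, -75))*(P + 978*f) = ((9648/14177 - 10266/17008) + 32)*(49513 + 978*90) = ((9648*(1/14177) - 10266*1/17008) + 32)*(49513 + 88020) = ((9648/14177 - 5133/8504) + 32)*137533 = (9276051/120561208 + 32)*137533 = (3867234707/120561208)*137533 = 531872390957831/120561208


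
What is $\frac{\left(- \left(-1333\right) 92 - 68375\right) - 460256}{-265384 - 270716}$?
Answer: $\frac{81199}{107220} \approx 0.75731$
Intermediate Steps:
$\frac{\left(- \left(-1333\right) 92 - 68375\right) - 460256}{-265384 - 270716} = \frac{\left(\left(-1\right) \left(-122636\right) - 68375\right) - 460256}{-536100} = \left(\left(122636 - 68375\right) - 460256\right) \left(- \frac{1}{536100}\right) = \left(54261 - 460256\right) \left(- \frac{1}{536100}\right) = \left(-405995\right) \left(- \frac{1}{536100}\right) = \frac{81199}{107220}$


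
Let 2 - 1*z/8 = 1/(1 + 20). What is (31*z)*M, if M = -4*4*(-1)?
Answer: 162688/21 ≈ 7747.0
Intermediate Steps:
z = 328/21 (z = 16 - 8/(1 + 20) = 16 - 8/21 = 328/21 ≈ 15.619)
M = 16 (M = -16*(-1) = 16)
(31*z)*M = (31*(328/21))*16 = (10168/21)*16 = 162688/21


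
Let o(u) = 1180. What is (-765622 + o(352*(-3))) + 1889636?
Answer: 1125194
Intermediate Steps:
(-765622 + o(352*(-3))) + 1889636 = (-765622 + 1180) + 1889636 = -764442 + 1889636 = 1125194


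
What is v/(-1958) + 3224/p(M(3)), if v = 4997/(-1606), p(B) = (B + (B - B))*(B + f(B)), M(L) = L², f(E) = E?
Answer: 5069416133/254708388 ≈ 19.903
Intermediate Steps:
p(B) = 2*B² (p(B) = (B + (B - B))*(B + B) = (B + 0)*(2*B) = B*(2*B) = 2*B²)
v = -4997/1606 (v = 4997*(-1/1606) = -4997/1606 ≈ -3.1115)
v/(-1958) + 3224/p(M(3)) = -4997/1606/(-1958) + 3224/((2*(3²)²)) = -4997/1606*(-1/1958) + 3224/((2*9²)) = 4997/3144548 + 3224/((2*81)) = 4997/3144548 + 3224/162 = 4997/3144548 + 3224*(1/162) = 4997/3144548 + 1612/81 = 5069416133/254708388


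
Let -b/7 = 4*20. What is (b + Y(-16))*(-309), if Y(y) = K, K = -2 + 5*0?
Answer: 173658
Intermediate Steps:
b = -560 (b = -28*20 = -7*80 = -560)
K = -2 (K = -2 + 0 = -2)
Y(y) = -2
(b + Y(-16))*(-309) = (-560 - 2)*(-309) = -562*(-309) = 173658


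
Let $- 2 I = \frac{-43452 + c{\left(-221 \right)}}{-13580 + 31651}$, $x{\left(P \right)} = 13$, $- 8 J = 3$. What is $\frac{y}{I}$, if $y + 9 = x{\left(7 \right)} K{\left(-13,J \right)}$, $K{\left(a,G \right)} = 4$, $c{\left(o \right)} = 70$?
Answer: $\frac{777053}{21691} \approx 35.824$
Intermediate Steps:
$J = - \frac{3}{8}$ ($J = \left(- \frac{1}{8}\right) 3 = - \frac{3}{8} \approx -0.375$)
$I = \frac{21691}{18071}$ ($I = - \frac{\left(-43452 + 70\right) \frac{1}{-13580 + 31651}}{2} = - \frac{\left(-43382\right) \frac{1}{18071}}{2} = \left(- \frac{1}{2}\right) \left(- \frac{43382}{18071}\right) = \frac{21691}{18071} \approx 1.2003$)
$y = 43$ ($y = -9 + 13 \cdot 4 = -9 + 52 = 43$)
$\frac{y}{I} = \frac{43}{\frac{21691}{18071}} = 43 \cdot \frac{18071}{21691} = \frac{777053}{21691}$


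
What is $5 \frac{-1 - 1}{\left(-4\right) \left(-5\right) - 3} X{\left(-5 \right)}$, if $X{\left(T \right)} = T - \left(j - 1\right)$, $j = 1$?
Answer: $\frac{50}{17} \approx 2.9412$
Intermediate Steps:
$X{\left(T \right)} = T$ ($X{\left(T \right)} = T - \left(1 - 1\right) = T - 0 = T + 0 = T$)
$5 \frac{-1 - 1}{\left(-4\right) \left(-5\right) - 3} X{\left(-5 \right)} = 5 \frac{-1 - 1}{\left(-4\right) \left(-5\right) - 3} \left(-5\right) = 5 \left(- \frac{2}{20 - 3}\right) \left(-5\right) = 5 \left(- \frac{2}{17}\right) \left(-5\right) = \left(- \frac{10}{17}\right) \left(-5\right) = \frac{50}{17}$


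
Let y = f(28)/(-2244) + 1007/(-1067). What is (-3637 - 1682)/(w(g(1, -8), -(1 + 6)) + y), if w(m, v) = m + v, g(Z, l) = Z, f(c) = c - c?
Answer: 5675373/7409 ≈ 766.01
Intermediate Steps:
f(c) = 0
y = -1007/1067 (y = 0/(-2244) + 1007/(-1067) = 0*(-1/2244) + 1007*(-1/1067) = 0 - 1007/1067 = -1007/1067 ≈ -0.94377)
(-3637 - 1682)/(w(g(1, -8), -(1 + 6)) + y) = (-3637 - 1682)/((1 - (1 + 6)) - 1007/1067) = -5319/((1 - 1*7) - 1007/1067) = -5319/((1 - 7) - 1007/1067) = -5319/(-6 - 1007/1067) = -5319/(-7409/1067) = -5319*(-1067/7409) = 5675373/7409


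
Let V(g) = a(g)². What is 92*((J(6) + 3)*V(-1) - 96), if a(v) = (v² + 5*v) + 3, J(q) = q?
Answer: -8004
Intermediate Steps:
a(v) = 3 + v² + 5*v
V(g) = (3 + g² + 5*g)²
92*((J(6) + 3)*V(-1) - 96) = 92*((6 + 3)*(3 + (-1)² + 5*(-1))² - 96) = 92*(9*(3 + 1 - 5)² - 96) = 92*(9*(-1)² - 96) = 92*(9*1 - 96) = 92*(9 - 96) = 92*(-87) = -8004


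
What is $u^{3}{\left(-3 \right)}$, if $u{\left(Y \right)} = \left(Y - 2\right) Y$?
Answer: $3375$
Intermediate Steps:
$u{\left(Y \right)} = Y \left(-2 + Y\right)$ ($u{\left(Y \right)} = \left(-2 + Y\right) Y = Y \left(-2 + Y\right)$)
$u^{3}{\left(-3 \right)} = \left(- 3 \left(-2 - 3\right)\right)^{3} = \left(\left(-3\right) \left(-5\right)\right)^{3} = 15^{3} = 3375$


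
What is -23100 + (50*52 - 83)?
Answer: -20583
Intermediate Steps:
-23100 + (50*52 - 83) = -23100 + (2600 - 83) = -23100 + 2517 = -20583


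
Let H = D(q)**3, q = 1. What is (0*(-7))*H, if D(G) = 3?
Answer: 0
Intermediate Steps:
H = 27 (H = 3**3 = 27)
(0*(-7))*H = (0*(-7))*27 = 0*27 = 0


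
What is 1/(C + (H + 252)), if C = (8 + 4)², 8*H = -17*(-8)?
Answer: 1/413 ≈ 0.0024213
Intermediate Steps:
H = 17 (H = (-17*(-8))/8 = (⅛)*136 = 17)
C = 144 (C = 12² = 144)
1/(C + (H + 252)) = 1/(144 + (17 + 252)) = 1/(144 + 269) = 1/413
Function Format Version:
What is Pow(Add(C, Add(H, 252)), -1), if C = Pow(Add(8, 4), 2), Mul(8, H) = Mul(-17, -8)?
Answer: Rational(1, 413) ≈ 0.0024213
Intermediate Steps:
H = 17 (H = Mul(Rational(1, 8), Mul(-17, -8)) = Mul(Rational(1, 8), 136) = 17)
C = 144 (C = Pow(12, 2) = 144)
Pow(Add(C, Add(H, 252)), -1) = Pow(Add(144, Add(17, 252)), -1) = Pow(Add(144, 269), -1) = Pow(413, -1) = Rational(1, 413)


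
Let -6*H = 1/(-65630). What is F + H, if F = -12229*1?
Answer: -4815535619/393780 ≈ -12229.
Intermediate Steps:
H = 1/393780 (H = -⅙/(-65630) = -⅙*(-1/65630) = 1/393780 ≈ 2.5395e-6)
F = -12229
F + H = -12229 + 1/393780 = -4815535619/393780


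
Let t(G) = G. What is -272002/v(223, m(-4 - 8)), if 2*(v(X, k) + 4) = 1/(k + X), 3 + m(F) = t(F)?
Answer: 113152832/1663 ≈ 68041.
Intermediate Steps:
m(F) = -3 + F
v(X, k) = -4 + 1/(2*(X + k)) (v(X, k) = -4 + 1/(2*(k + X)) = -4 + 1/(2*(X + k)))
-272002/v(223, m(-4 - 8)) = -272002*(223 + (-3 + (-4 - 8)))/(½ - 4*223 - 4*(-3 + (-4 - 8))) = -272002*(223 + (-3 - 12))/(½ - 892 - 4*(-3 - 12)) = -272002*(223 - 15)/(½ - 892 - 4*(-15)) = -272002*208/(½ - 892 + 60) = -272002/((1/208)*(-1663/2)) = -272002/(-1663/416) = -272002*(-416/1663) = 113152832/1663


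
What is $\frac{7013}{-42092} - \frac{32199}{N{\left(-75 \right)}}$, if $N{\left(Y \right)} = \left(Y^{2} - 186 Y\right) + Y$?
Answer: $- \frac{31084871}{17099875} \approx -1.8178$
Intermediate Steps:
$N{\left(Y \right)} = Y^{2} - 185 Y$
$\frac{7013}{-42092} - \frac{32199}{N{\left(-75 \right)}} = \frac{7013}{-42092} - \frac{32199}{\left(-75\right) \left(-185 - 75\right)} = 7013 \left(- \frac{1}{42092}\right) - \frac{32199}{\left(-75\right) \left(-260\right)} = - \frac{7013}{42092} - \frac{32199}{19500} = - \frac{7013}{42092} - \frac{10733}{6500} = - \frac{31084871}{17099875}$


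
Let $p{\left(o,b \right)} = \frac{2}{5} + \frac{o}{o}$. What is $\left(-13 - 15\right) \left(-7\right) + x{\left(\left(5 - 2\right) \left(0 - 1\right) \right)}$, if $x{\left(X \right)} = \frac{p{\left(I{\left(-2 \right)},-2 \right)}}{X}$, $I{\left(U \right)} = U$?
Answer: $\frac{2933}{15} \approx 195.53$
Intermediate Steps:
$p{\left(o,b \right)} = \frac{7}{5}$ ($p{\left(o,b \right)} = 2 \cdot \frac{1}{5} + 1 = \frac{2}{5} + 1 = \frac{7}{5}$)
$x{\left(X \right)} = \frac{7}{5 X}$
$\left(-13 - 15\right) \left(-7\right) + x{\left(\left(5 - 2\right) \left(0 - 1\right) \right)} = \left(-13 - 15\right) \left(-7\right) + \frac{7}{5 \left(5 - 2\right) \left(0 - 1\right)} = \left(-28\right) \left(-7\right) + \frac{7}{5 \cdot 3 \left(-1\right)} = 196 + \frac{7}{5 \left(-3\right)} = 196 + \frac{7}{5} \left(- \frac{1}{3}\right) = 196 - \frac{7}{15} = \frac{2933}{15}$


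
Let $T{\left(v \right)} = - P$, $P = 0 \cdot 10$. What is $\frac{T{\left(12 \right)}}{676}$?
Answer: $0$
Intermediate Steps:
$P = 0$
$T{\left(v \right)} = 0$ ($T{\left(v \right)} = \left(-1\right) 0 = 0$)
$\frac{T{\left(12 \right)}}{676} = \frac{0}{676} = 0 \cdot \frac{1}{676} = 0$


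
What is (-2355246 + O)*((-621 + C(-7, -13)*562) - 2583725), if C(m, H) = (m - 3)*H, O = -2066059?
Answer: 11103161348230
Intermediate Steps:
C(m, H) = H*(-3 + m) (C(m, H) = (-3 + m)*H = H*(-3 + m))
(-2355246 + O)*((-621 + C(-7, -13)*562) - 2583725) = (-2355246 - 2066059)*((-621 - 13*(-3 - 7)*562) - 2583725) = -4421305*((-621 - 13*(-10)*562) - 2583725) = -4421305*((-621 + 130*562) - 2583725) = -4421305*((-621 + 73060) - 2583725) = -4421305*(72439 - 2583725) = -4421305*(-2511286) = 11103161348230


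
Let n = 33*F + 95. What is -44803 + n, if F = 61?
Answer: -42695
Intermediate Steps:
n = 2108 (n = 33*61 + 95 = 2013 + 95 = 2108)
-44803 + n = -44803 + 2108 = -42695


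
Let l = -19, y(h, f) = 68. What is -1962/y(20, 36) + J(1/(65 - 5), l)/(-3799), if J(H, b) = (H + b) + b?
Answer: -111765827/3874980 ≈ -28.843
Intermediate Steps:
J(H, b) = H + 2*b
-1962/y(20, 36) + J(1/(65 - 5), l)/(-3799) = -1962/68 + (1/(65 - 5) + 2*(-19))/(-3799) = -1962*1/68 + (1/60 - 38)*(-1/3799) = -981/34 + (1/60 - 38)*(-1/3799) = -981/34 - 2279/60*(-1/3799) = -981/34 + 2279/227940 = -111765827/3874980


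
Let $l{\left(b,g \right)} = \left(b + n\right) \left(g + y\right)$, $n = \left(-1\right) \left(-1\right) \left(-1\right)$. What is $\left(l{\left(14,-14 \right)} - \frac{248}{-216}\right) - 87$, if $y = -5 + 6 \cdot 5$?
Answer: $\frac{1543}{27} \approx 57.148$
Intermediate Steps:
$n = -1$ ($n = 1 \left(-1\right) = -1$)
$y = 25$ ($y = -5 + 30 = 25$)
$l{\left(b,g \right)} = \left(-1 + b\right) \left(25 + g\right)$ ($l{\left(b,g \right)} = \left(b - 1\right) \left(g + 25\right) = \left(-1 + b\right) \left(25 + g\right)$)
$\left(l{\left(14,-14 \right)} - \frac{248}{-216}\right) - 87 = \left(\left(-25 - -14 + 25 \cdot 14 + 14 \left(-14\right)\right) - \frac{248}{-216}\right) - 87 = \left(\left(-25 + 14 + 350 - 196\right) - - \frac{31}{27}\right) - 87 = \left(143 + \frac{31}{27}\right) - 87 = \frac{3892}{27} - 87 = \frac{1543}{27}$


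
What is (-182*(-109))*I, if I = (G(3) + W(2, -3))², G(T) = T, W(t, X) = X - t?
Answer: 79352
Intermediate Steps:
I = 4 (I = (3 + (-3 - 1*2))² = (3 + (-3 - 2))² = (3 - 5)² = (-2)² = 4)
(-182*(-109))*I = -182*(-109)*4 = 19838*4 = 79352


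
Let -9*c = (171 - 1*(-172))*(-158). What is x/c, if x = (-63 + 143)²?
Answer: 28800/27097 ≈ 1.0628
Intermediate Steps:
c = 54194/9 (c = -(171 - 1*(-172))*(-158)/9 = -(171 + 172)*(-158)/9 = -343*(-158)/9 = -⅑*(-54194) = 54194/9 ≈ 6021.6)
x = 6400 (x = 80² = 6400)
x/c = 6400/(54194/9) = 6400*(9/54194) = 28800/27097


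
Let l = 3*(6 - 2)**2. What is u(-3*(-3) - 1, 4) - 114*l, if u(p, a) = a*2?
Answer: -5464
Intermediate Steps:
u(p, a) = 2*a
l = 48 (l = 3*4**2 = 3*16 = 48)
u(-3*(-3) - 1, 4) - 114*l = 2*4 - 114*48 = 8 - 5472 = -5464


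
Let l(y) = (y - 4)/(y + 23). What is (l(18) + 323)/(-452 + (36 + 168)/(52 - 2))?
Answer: -331425/459118 ≈ -0.72187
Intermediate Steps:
l(y) = (-4 + y)/(23 + y)
(l(18) + 323)/(-452 + (36 + 168)/(52 - 2)) = ((-4 + 18)/(23 + 18) + 323)/(-452 + (36 + 168)/(52 - 2)) = (14/41 + 323)/(-452 + 204/50) = ((1/41)*14 + 323)/(-452 + 204*(1/50)) = (14/41 + 323)/(-452 + 102/25) = 13257/(41*(-11198/25)) = (13257/41)*(-25/11198) = -331425/459118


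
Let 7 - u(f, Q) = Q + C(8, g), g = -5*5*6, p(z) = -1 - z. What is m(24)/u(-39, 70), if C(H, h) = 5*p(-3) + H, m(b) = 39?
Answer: -13/27 ≈ -0.48148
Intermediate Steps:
g = -150 (g = -25*6 = -150)
C(H, h) = 10 + H (C(H, h) = 5*(-1 - 1*(-3)) + H = 5*(-1 + 3) + H = 5*2 + H = 10 + H)
u(f, Q) = -11 - Q (u(f, Q) = 7 - (Q + (10 + 8)) = 7 - (Q + 18) = 7 - (18 + Q) = 7 + (-18 - Q) = -11 - Q)
m(24)/u(-39, 70) = 39/(-11 - 1*70) = 39/(-11 - 70) = 39/(-81) = 39*(-1/81) = -13/27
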